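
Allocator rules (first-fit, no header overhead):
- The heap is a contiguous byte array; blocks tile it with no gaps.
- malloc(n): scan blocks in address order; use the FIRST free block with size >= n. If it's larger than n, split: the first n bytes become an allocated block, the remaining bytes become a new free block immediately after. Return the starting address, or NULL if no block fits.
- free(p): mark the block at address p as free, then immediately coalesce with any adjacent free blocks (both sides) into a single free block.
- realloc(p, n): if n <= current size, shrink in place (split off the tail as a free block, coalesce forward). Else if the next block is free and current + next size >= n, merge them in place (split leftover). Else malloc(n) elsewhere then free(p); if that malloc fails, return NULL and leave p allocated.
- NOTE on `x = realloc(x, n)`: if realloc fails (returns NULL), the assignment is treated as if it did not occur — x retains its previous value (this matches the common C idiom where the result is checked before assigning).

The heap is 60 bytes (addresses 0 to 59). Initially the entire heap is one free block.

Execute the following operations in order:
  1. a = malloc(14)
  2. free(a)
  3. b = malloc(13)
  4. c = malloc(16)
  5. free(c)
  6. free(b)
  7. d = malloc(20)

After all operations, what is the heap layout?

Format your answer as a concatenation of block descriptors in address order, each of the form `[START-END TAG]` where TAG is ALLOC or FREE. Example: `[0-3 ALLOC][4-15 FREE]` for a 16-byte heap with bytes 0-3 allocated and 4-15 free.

Op 1: a = malloc(14) -> a = 0; heap: [0-13 ALLOC][14-59 FREE]
Op 2: free(a) -> (freed a); heap: [0-59 FREE]
Op 3: b = malloc(13) -> b = 0; heap: [0-12 ALLOC][13-59 FREE]
Op 4: c = malloc(16) -> c = 13; heap: [0-12 ALLOC][13-28 ALLOC][29-59 FREE]
Op 5: free(c) -> (freed c); heap: [0-12 ALLOC][13-59 FREE]
Op 6: free(b) -> (freed b); heap: [0-59 FREE]
Op 7: d = malloc(20) -> d = 0; heap: [0-19 ALLOC][20-59 FREE]

Answer: [0-19 ALLOC][20-59 FREE]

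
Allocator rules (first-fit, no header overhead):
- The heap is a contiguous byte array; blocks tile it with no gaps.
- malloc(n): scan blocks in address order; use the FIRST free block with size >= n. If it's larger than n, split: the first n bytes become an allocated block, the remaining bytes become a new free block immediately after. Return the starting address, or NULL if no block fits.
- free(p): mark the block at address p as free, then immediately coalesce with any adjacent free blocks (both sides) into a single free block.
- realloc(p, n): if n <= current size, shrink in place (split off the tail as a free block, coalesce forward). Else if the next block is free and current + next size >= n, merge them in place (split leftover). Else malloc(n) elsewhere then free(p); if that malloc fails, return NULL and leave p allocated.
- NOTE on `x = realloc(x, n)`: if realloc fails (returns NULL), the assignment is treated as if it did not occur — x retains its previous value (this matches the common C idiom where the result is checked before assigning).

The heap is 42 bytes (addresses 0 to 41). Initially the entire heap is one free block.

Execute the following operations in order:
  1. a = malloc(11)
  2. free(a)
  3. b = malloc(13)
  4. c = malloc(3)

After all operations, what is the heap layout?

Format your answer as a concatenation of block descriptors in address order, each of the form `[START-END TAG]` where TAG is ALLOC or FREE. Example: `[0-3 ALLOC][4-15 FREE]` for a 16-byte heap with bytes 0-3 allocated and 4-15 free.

Answer: [0-12 ALLOC][13-15 ALLOC][16-41 FREE]

Derivation:
Op 1: a = malloc(11) -> a = 0; heap: [0-10 ALLOC][11-41 FREE]
Op 2: free(a) -> (freed a); heap: [0-41 FREE]
Op 3: b = malloc(13) -> b = 0; heap: [0-12 ALLOC][13-41 FREE]
Op 4: c = malloc(3) -> c = 13; heap: [0-12 ALLOC][13-15 ALLOC][16-41 FREE]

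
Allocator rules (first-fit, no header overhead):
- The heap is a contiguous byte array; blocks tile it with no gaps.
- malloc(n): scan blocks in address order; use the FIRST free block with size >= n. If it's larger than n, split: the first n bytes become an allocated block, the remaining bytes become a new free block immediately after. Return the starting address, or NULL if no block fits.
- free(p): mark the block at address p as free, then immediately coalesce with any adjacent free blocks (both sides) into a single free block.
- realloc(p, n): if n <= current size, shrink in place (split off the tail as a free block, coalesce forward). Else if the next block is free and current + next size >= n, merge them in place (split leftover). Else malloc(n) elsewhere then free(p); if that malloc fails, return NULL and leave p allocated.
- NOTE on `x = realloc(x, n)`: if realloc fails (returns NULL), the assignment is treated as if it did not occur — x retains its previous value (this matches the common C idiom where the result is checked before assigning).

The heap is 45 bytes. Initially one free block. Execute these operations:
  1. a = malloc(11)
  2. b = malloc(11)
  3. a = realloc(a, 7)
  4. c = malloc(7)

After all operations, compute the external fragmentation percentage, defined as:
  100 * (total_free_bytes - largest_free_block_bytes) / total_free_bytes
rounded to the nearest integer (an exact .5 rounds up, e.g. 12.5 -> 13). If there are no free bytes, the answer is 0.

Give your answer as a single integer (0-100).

Answer: 20

Derivation:
Op 1: a = malloc(11) -> a = 0; heap: [0-10 ALLOC][11-44 FREE]
Op 2: b = malloc(11) -> b = 11; heap: [0-10 ALLOC][11-21 ALLOC][22-44 FREE]
Op 3: a = realloc(a, 7) -> a = 0; heap: [0-6 ALLOC][7-10 FREE][11-21 ALLOC][22-44 FREE]
Op 4: c = malloc(7) -> c = 22; heap: [0-6 ALLOC][7-10 FREE][11-21 ALLOC][22-28 ALLOC][29-44 FREE]
Free blocks: [4 16] total_free=20 largest=16 -> 100*(20-16)/20 = 400/20 = 20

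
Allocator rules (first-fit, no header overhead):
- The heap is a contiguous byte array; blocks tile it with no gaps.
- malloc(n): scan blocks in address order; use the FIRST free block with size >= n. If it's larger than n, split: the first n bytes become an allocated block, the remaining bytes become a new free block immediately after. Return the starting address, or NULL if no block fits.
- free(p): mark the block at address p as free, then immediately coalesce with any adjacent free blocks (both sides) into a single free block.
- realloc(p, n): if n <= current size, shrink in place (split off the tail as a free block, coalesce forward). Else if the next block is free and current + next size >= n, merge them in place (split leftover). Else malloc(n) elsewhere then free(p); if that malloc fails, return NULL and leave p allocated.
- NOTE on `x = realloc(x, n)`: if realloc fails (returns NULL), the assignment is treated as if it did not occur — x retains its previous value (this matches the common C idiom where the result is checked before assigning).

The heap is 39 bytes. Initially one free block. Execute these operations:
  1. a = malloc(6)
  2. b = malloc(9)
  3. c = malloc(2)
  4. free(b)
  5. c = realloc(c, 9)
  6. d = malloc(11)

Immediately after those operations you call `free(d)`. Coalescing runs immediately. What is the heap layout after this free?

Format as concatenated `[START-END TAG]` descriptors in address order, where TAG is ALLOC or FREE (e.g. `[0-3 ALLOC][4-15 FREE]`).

Answer: [0-5 ALLOC][6-14 FREE][15-23 ALLOC][24-38 FREE]

Derivation:
Op 1: a = malloc(6) -> a = 0; heap: [0-5 ALLOC][6-38 FREE]
Op 2: b = malloc(9) -> b = 6; heap: [0-5 ALLOC][6-14 ALLOC][15-38 FREE]
Op 3: c = malloc(2) -> c = 15; heap: [0-5 ALLOC][6-14 ALLOC][15-16 ALLOC][17-38 FREE]
Op 4: free(b) -> (freed b); heap: [0-5 ALLOC][6-14 FREE][15-16 ALLOC][17-38 FREE]
Op 5: c = realloc(c, 9) -> c = 15; heap: [0-5 ALLOC][6-14 FREE][15-23 ALLOC][24-38 FREE]
Op 6: d = malloc(11) -> d = 24; heap: [0-5 ALLOC][6-14 FREE][15-23 ALLOC][24-34 ALLOC][35-38 FREE]
free(d): d = 24 -> block [24-34 ALLOC]; mark free, coalesce with adjacent free neighbors -> [0-5 ALLOC][6-14 FREE][15-23 ALLOC][24-38 FREE]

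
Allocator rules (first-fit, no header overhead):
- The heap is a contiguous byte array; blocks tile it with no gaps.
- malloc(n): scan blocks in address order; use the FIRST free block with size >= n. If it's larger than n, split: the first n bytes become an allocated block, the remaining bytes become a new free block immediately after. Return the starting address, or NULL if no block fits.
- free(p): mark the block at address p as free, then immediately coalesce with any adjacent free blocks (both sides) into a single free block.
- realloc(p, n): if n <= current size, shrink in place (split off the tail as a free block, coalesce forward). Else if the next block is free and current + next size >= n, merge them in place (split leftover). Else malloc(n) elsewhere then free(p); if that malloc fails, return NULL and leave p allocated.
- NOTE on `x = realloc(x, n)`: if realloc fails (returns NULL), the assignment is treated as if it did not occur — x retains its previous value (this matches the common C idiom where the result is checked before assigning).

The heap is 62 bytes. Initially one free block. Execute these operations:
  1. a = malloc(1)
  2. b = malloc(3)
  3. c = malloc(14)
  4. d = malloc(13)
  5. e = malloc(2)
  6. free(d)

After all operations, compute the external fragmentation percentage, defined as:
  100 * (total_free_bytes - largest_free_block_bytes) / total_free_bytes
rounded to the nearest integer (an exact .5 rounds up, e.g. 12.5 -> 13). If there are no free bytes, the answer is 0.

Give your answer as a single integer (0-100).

Op 1: a = malloc(1) -> a = 0; heap: [0-0 ALLOC][1-61 FREE]
Op 2: b = malloc(3) -> b = 1; heap: [0-0 ALLOC][1-3 ALLOC][4-61 FREE]
Op 3: c = malloc(14) -> c = 4; heap: [0-0 ALLOC][1-3 ALLOC][4-17 ALLOC][18-61 FREE]
Op 4: d = malloc(13) -> d = 18; heap: [0-0 ALLOC][1-3 ALLOC][4-17 ALLOC][18-30 ALLOC][31-61 FREE]
Op 5: e = malloc(2) -> e = 31; heap: [0-0 ALLOC][1-3 ALLOC][4-17 ALLOC][18-30 ALLOC][31-32 ALLOC][33-61 FREE]
Op 6: free(d) -> (freed d); heap: [0-0 ALLOC][1-3 ALLOC][4-17 ALLOC][18-30 FREE][31-32 ALLOC][33-61 FREE]
Free blocks: [13 29] total_free=42 largest=29 -> 100*(42-29)/42 = 1300/42 ≈ 30.952 -> rounds to 31

Answer: 31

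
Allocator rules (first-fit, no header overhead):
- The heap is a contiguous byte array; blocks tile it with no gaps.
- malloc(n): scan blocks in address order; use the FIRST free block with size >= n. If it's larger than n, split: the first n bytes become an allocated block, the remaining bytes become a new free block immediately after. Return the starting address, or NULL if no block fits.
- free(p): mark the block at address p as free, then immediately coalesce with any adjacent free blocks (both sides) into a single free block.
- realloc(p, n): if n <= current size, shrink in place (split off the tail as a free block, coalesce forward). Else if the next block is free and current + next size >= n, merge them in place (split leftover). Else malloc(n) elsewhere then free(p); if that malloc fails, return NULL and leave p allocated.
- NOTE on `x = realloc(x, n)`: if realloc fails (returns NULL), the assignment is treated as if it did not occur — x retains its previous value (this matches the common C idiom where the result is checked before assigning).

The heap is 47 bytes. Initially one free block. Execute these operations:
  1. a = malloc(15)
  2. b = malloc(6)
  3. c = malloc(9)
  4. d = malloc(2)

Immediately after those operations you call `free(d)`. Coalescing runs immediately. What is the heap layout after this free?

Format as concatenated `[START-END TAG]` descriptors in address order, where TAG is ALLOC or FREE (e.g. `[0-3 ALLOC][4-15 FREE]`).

Op 1: a = malloc(15) -> a = 0; heap: [0-14 ALLOC][15-46 FREE]
Op 2: b = malloc(6) -> b = 15; heap: [0-14 ALLOC][15-20 ALLOC][21-46 FREE]
Op 3: c = malloc(9) -> c = 21; heap: [0-14 ALLOC][15-20 ALLOC][21-29 ALLOC][30-46 FREE]
Op 4: d = malloc(2) -> d = 30; heap: [0-14 ALLOC][15-20 ALLOC][21-29 ALLOC][30-31 ALLOC][32-46 FREE]
free(d): d = 30 -> block [30-31 ALLOC]; mark free, coalesce with adjacent free neighbors -> [0-14 ALLOC][15-20 ALLOC][21-29 ALLOC][30-46 FREE]

Answer: [0-14 ALLOC][15-20 ALLOC][21-29 ALLOC][30-46 FREE]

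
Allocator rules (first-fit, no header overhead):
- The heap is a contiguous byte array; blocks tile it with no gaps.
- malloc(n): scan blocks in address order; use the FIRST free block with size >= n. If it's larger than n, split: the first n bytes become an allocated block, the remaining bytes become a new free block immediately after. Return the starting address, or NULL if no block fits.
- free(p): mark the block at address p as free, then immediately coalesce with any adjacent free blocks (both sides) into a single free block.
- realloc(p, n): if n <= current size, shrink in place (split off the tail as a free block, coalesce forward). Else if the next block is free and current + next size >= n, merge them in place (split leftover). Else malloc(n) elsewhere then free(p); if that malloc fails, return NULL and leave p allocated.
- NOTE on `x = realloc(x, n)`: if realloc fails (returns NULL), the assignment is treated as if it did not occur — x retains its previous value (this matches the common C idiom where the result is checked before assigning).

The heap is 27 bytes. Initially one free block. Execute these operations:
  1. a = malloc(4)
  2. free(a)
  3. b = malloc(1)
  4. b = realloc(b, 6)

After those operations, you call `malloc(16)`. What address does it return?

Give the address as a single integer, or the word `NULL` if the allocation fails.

Answer: 6

Derivation:
Op 1: a = malloc(4) -> a = 0; heap: [0-3 ALLOC][4-26 FREE]
Op 2: free(a) -> (freed a); heap: [0-26 FREE]
Op 3: b = malloc(1) -> b = 0; heap: [0-0 ALLOC][1-26 FREE]
Op 4: b = realloc(b, 6) -> b = 0; heap: [0-5 ALLOC][6-26 FREE]
malloc(16): first-fit scan over [0-5 ALLOC][6-26 FREE] -> 6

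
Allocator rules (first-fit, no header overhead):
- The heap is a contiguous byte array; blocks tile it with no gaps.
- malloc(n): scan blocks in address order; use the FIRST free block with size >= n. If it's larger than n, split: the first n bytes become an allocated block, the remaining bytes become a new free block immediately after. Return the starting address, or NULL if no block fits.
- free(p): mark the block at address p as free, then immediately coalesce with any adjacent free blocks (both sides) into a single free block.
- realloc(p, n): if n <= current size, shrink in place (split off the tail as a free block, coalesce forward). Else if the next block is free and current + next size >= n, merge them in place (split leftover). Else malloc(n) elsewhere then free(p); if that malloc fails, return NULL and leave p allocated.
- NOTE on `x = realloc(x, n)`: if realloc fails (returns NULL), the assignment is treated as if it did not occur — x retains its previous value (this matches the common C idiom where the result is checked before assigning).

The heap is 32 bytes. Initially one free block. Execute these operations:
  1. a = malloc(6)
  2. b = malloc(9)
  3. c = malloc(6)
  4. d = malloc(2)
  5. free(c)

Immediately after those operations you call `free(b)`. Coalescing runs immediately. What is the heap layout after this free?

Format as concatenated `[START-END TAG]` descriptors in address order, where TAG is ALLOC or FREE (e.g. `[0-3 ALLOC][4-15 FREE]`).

Op 1: a = malloc(6) -> a = 0; heap: [0-5 ALLOC][6-31 FREE]
Op 2: b = malloc(9) -> b = 6; heap: [0-5 ALLOC][6-14 ALLOC][15-31 FREE]
Op 3: c = malloc(6) -> c = 15; heap: [0-5 ALLOC][6-14 ALLOC][15-20 ALLOC][21-31 FREE]
Op 4: d = malloc(2) -> d = 21; heap: [0-5 ALLOC][6-14 ALLOC][15-20 ALLOC][21-22 ALLOC][23-31 FREE]
Op 5: free(c) -> (freed c); heap: [0-5 ALLOC][6-14 ALLOC][15-20 FREE][21-22 ALLOC][23-31 FREE]
free(b): b = 6 -> block [6-14 ALLOC]; mark free, coalesce with adjacent free neighbors -> [0-5 ALLOC][6-20 FREE][21-22 ALLOC][23-31 FREE]

Answer: [0-5 ALLOC][6-20 FREE][21-22 ALLOC][23-31 FREE]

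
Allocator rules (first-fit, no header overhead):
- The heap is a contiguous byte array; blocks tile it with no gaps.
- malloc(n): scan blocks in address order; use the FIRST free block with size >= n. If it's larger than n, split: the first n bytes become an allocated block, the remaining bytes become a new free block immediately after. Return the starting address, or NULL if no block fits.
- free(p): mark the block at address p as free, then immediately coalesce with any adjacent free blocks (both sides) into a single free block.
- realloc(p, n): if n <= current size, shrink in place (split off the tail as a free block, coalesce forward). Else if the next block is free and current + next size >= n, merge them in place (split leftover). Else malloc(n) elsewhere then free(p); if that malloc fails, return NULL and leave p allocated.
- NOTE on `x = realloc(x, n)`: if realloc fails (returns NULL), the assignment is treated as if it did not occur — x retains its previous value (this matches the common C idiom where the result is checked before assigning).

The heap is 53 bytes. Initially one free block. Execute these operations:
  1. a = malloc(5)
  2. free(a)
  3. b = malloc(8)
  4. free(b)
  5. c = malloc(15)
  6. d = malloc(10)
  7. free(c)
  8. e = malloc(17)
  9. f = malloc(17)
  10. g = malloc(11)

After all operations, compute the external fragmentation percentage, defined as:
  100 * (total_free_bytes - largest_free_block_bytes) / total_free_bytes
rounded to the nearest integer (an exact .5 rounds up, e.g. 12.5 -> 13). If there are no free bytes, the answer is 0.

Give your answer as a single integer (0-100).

Answer: 27

Derivation:
Op 1: a = malloc(5) -> a = 0; heap: [0-4 ALLOC][5-52 FREE]
Op 2: free(a) -> (freed a); heap: [0-52 FREE]
Op 3: b = malloc(8) -> b = 0; heap: [0-7 ALLOC][8-52 FREE]
Op 4: free(b) -> (freed b); heap: [0-52 FREE]
Op 5: c = malloc(15) -> c = 0; heap: [0-14 ALLOC][15-52 FREE]
Op 6: d = malloc(10) -> d = 15; heap: [0-14 ALLOC][15-24 ALLOC][25-52 FREE]
Op 7: free(c) -> (freed c); heap: [0-14 FREE][15-24 ALLOC][25-52 FREE]
Op 8: e = malloc(17) -> e = 25; heap: [0-14 FREE][15-24 ALLOC][25-41 ALLOC][42-52 FREE]
Op 9: f = malloc(17) -> f = NULL; heap: [0-14 FREE][15-24 ALLOC][25-41 ALLOC][42-52 FREE]
Op 10: g = malloc(11) -> g = 0; heap: [0-10 ALLOC][11-14 FREE][15-24 ALLOC][25-41 ALLOC][42-52 FREE]
Free blocks: [4 11] total_free=15 largest=11 -> 100*(15-11)/15 = 400/15 ≈ 26.667 -> rounds to 27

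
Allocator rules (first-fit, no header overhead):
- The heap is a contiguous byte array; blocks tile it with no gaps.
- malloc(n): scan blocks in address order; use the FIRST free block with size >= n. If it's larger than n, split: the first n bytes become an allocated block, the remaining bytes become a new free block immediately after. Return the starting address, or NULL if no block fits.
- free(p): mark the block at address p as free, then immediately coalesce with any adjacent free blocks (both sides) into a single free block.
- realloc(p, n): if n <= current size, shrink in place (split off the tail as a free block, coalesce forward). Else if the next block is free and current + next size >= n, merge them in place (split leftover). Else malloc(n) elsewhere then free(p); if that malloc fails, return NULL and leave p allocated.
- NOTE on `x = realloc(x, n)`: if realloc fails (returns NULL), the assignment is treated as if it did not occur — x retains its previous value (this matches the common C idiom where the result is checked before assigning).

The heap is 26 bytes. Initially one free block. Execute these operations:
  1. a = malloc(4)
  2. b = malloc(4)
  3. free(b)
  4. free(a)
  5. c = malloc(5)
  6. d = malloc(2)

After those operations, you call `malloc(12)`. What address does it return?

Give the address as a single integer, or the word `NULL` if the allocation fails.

Answer: 7

Derivation:
Op 1: a = malloc(4) -> a = 0; heap: [0-3 ALLOC][4-25 FREE]
Op 2: b = malloc(4) -> b = 4; heap: [0-3 ALLOC][4-7 ALLOC][8-25 FREE]
Op 3: free(b) -> (freed b); heap: [0-3 ALLOC][4-25 FREE]
Op 4: free(a) -> (freed a); heap: [0-25 FREE]
Op 5: c = malloc(5) -> c = 0; heap: [0-4 ALLOC][5-25 FREE]
Op 6: d = malloc(2) -> d = 5; heap: [0-4 ALLOC][5-6 ALLOC][7-25 FREE]
malloc(12): first-fit scan over [0-4 ALLOC][5-6 ALLOC][7-25 FREE] -> 7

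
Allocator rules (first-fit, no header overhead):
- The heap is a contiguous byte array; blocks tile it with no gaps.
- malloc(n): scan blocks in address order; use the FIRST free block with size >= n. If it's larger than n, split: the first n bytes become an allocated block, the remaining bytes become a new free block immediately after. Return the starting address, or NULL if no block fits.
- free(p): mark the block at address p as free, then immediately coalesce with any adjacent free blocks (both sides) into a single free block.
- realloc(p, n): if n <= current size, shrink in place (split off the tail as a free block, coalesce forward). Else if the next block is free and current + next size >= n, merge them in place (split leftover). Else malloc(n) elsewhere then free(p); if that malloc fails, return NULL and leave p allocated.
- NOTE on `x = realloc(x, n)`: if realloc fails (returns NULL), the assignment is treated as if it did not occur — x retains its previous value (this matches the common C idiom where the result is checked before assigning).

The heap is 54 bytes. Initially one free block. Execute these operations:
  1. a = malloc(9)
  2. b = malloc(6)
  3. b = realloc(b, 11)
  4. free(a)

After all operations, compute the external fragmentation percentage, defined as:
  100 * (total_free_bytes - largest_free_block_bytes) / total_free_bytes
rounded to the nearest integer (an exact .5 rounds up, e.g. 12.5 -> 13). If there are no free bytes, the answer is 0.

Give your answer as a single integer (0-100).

Answer: 21

Derivation:
Op 1: a = malloc(9) -> a = 0; heap: [0-8 ALLOC][9-53 FREE]
Op 2: b = malloc(6) -> b = 9; heap: [0-8 ALLOC][9-14 ALLOC][15-53 FREE]
Op 3: b = realloc(b, 11) -> b = 9; heap: [0-8 ALLOC][9-19 ALLOC][20-53 FREE]
Op 4: free(a) -> (freed a); heap: [0-8 FREE][9-19 ALLOC][20-53 FREE]
Free blocks: [9 34] total_free=43 largest=34 -> 100*(43-34)/43 = 900/43 ≈ 20.930 -> rounds to 21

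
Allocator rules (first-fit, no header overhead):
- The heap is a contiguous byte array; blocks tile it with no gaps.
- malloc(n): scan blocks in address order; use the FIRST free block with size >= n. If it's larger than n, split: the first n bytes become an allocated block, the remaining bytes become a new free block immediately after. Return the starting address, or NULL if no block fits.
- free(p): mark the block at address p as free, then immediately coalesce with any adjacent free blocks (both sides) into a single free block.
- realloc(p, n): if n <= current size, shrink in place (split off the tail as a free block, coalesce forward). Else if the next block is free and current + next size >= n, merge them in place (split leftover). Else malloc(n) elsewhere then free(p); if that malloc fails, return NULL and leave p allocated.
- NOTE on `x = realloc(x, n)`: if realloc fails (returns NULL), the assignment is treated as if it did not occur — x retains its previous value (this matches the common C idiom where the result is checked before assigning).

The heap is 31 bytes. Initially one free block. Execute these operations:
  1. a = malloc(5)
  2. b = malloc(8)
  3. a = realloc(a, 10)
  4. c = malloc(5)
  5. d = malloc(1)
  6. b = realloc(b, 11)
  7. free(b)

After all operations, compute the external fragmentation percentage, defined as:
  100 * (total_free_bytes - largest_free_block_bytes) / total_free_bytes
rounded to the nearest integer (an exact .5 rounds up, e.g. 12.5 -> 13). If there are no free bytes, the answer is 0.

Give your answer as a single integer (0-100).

Answer: 47

Derivation:
Op 1: a = malloc(5) -> a = 0; heap: [0-4 ALLOC][5-30 FREE]
Op 2: b = malloc(8) -> b = 5; heap: [0-4 ALLOC][5-12 ALLOC][13-30 FREE]
Op 3: a = realloc(a, 10) -> a = 13; heap: [0-4 FREE][5-12 ALLOC][13-22 ALLOC][23-30 FREE]
Op 4: c = malloc(5) -> c = 0; heap: [0-4 ALLOC][5-12 ALLOC][13-22 ALLOC][23-30 FREE]
Op 5: d = malloc(1) -> d = 23; heap: [0-4 ALLOC][5-12 ALLOC][13-22 ALLOC][23-23 ALLOC][24-30 FREE]
Op 6: b = realloc(b, 11) -> NULL (b unchanged); heap: [0-4 ALLOC][5-12 ALLOC][13-22 ALLOC][23-23 ALLOC][24-30 FREE]
Op 7: free(b) -> (freed b); heap: [0-4 ALLOC][5-12 FREE][13-22 ALLOC][23-23 ALLOC][24-30 FREE]
Free blocks: [8 7] total_free=15 largest=8 -> 100*(15-8)/15 = 700/15 ≈ 46.667 -> rounds to 47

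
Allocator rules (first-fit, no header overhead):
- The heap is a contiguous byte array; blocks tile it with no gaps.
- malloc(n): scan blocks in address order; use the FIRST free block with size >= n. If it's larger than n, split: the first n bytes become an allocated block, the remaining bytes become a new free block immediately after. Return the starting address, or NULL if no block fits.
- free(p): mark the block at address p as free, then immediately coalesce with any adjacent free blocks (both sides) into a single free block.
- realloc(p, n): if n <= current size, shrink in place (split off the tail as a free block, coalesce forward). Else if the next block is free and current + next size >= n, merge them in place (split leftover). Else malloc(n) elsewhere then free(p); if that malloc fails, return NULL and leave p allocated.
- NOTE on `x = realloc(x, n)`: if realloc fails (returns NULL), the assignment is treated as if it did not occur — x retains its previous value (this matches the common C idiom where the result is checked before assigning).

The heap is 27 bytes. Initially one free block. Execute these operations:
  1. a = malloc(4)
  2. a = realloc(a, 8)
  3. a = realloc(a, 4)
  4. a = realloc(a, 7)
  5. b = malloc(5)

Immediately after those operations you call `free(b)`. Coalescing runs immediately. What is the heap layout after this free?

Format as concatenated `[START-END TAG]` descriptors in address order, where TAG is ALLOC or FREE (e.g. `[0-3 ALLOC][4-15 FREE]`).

Op 1: a = malloc(4) -> a = 0; heap: [0-3 ALLOC][4-26 FREE]
Op 2: a = realloc(a, 8) -> a = 0; heap: [0-7 ALLOC][8-26 FREE]
Op 3: a = realloc(a, 4) -> a = 0; heap: [0-3 ALLOC][4-26 FREE]
Op 4: a = realloc(a, 7) -> a = 0; heap: [0-6 ALLOC][7-26 FREE]
Op 5: b = malloc(5) -> b = 7; heap: [0-6 ALLOC][7-11 ALLOC][12-26 FREE]
free(b): b = 7 -> block [7-11 ALLOC]; mark free, coalesce with adjacent free neighbors -> [0-6 ALLOC][7-26 FREE]

Answer: [0-6 ALLOC][7-26 FREE]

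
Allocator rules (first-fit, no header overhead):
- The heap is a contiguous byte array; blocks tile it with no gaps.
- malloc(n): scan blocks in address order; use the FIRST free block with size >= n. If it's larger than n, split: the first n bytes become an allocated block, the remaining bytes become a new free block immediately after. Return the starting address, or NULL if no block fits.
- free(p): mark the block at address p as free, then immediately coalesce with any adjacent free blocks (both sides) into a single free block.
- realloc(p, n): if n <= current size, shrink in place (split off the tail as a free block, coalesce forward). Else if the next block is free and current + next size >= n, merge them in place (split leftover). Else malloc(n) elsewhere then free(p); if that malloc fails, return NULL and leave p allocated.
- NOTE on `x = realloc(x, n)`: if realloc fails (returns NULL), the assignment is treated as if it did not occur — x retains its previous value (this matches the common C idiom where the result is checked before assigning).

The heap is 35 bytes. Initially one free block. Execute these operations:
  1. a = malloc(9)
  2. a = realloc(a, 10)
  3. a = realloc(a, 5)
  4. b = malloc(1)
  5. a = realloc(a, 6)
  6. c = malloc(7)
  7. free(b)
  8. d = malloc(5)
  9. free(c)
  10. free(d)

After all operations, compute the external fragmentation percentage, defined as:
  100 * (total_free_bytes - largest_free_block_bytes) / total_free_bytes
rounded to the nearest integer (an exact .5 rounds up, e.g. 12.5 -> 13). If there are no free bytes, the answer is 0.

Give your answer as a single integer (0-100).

Op 1: a = malloc(9) -> a = 0; heap: [0-8 ALLOC][9-34 FREE]
Op 2: a = realloc(a, 10) -> a = 0; heap: [0-9 ALLOC][10-34 FREE]
Op 3: a = realloc(a, 5) -> a = 0; heap: [0-4 ALLOC][5-34 FREE]
Op 4: b = malloc(1) -> b = 5; heap: [0-4 ALLOC][5-5 ALLOC][6-34 FREE]
Op 5: a = realloc(a, 6) -> a = 6; heap: [0-4 FREE][5-5 ALLOC][6-11 ALLOC][12-34 FREE]
Op 6: c = malloc(7) -> c = 12; heap: [0-4 FREE][5-5 ALLOC][6-11 ALLOC][12-18 ALLOC][19-34 FREE]
Op 7: free(b) -> (freed b); heap: [0-5 FREE][6-11 ALLOC][12-18 ALLOC][19-34 FREE]
Op 8: d = malloc(5) -> d = 0; heap: [0-4 ALLOC][5-5 FREE][6-11 ALLOC][12-18 ALLOC][19-34 FREE]
Op 9: free(c) -> (freed c); heap: [0-4 ALLOC][5-5 FREE][6-11 ALLOC][12-34 FREE]
Op 10: free(d) -> (freed d); heap: [0-5 FREE][6-11 ALLOC][12-34 FREE]
Free blocks: [6 23] total_free=29 largest=23 -> 100*(29-23)/29 = 600/29 ≈ 20.690 -> rounds to 21

Answer: 21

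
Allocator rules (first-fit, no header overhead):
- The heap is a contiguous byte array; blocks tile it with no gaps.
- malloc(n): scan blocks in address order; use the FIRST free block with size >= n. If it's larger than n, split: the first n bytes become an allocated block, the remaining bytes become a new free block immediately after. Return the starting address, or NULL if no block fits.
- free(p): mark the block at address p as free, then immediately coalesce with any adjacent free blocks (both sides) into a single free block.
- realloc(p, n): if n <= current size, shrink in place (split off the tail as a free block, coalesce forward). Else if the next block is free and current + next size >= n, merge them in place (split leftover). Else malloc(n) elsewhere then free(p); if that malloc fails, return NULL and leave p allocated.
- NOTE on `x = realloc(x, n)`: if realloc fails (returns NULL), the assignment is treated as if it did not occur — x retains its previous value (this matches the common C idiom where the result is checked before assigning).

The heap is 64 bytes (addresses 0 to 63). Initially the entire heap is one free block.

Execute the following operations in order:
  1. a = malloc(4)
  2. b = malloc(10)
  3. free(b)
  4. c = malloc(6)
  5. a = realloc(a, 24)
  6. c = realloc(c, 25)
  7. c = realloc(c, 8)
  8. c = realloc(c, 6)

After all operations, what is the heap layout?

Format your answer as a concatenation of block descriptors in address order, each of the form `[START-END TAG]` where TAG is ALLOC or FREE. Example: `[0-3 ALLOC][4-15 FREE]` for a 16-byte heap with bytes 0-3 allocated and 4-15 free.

Answer: [0-9 FREE][10-33 ALLOC][34-39 ALLOC][40-63 FREE]

Derivation:
Op 1: a = malloc(4) -> a = 0; heap: [0-3 ALLOC][4-63 FREE]
Op 2: b = malloc(10) -> b = 4; heap: [0-3 ALLOC][4-13 ALLOC][14-63 FREE]
Op 3: free(b) -> (freed b); heap: [0-3 ALLOC][4-63 FREE]
Op 4: c = malloc(6) -> c = 4; heap: [0-3 ALLOC][4-9 ALLOC][10-63 FREE]
Op 5: a = realloc(a, 24) -> a = 10; heap: [0-3 FREE][4-9 ALLOC][10-33 ALLOC][34-63 FREE]
Op 6: c = realloc(c, 25) -> c = 34; heap: [0-9 FREE][10-33 ALLOC][34-58 ALLOC][59-63 FREE]
Op 7: c = realloc(c, 8) -> c = 34; heap: [0-9 FREE][10-33 ALLOC][34-41 ALLOC][42-63 FREE]
Op 8: c = realloc(c, 6) -> c = 34; heap: [0-9 FREE][10-33 ALLOC][34-39 ALLOC][40-63 FREE]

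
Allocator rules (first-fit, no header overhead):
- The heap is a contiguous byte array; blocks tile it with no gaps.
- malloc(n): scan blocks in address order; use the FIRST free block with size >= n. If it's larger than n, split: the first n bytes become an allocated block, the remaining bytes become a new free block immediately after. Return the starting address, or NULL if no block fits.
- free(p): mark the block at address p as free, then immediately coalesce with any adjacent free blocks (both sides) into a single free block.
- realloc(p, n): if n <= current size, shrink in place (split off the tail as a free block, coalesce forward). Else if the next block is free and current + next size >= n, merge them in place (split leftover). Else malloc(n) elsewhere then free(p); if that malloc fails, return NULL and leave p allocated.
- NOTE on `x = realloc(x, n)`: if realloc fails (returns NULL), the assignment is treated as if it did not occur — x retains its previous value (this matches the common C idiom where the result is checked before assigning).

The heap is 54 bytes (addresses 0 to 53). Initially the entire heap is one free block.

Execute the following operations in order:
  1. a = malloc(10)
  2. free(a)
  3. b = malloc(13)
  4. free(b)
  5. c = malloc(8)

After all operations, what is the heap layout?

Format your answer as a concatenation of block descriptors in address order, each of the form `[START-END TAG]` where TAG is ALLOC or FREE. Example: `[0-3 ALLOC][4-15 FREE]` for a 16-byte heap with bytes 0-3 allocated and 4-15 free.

Op 1: a = malloc(10) -> a = 0; heap: [0-9 ALLOC][10-53 FREE]
Op 2: free(a) -> (freed a); heap: [0-53 FREE]
Op 3: b = malloc(13) -> b = 0; heap: [0-12 ALLOC][13-53 FREE]
Op 4: free(b) -> (freed b); heap: [0-53 FREE]
Op 5: c = malloc(8) -> c = 0; heap: [0-7 ALLOC][8-53 FREE]

Answer: [0-7 ALLOC][8-53 FREE]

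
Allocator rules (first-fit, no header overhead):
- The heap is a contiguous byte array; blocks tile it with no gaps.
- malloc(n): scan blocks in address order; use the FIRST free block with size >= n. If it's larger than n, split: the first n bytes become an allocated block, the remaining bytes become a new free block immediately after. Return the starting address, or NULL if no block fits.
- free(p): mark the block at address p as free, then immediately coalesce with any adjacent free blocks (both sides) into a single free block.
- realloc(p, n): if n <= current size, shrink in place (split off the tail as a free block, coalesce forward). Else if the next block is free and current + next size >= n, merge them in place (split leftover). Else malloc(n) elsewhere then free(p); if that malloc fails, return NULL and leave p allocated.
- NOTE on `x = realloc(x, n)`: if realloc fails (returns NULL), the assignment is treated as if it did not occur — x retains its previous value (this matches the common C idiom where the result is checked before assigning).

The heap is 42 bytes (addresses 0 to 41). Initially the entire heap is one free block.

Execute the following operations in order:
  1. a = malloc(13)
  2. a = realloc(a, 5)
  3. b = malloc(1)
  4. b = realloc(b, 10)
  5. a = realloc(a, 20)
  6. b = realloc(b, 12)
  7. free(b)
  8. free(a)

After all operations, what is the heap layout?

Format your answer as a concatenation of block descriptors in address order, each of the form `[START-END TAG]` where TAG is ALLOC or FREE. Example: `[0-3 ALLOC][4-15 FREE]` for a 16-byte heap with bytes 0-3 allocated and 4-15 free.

Op 1: a = malloc(13) -> a = 0; heap: [0-12 ALLOC][13-41 FREE]
Op 2: a = realloc(a, 5) -> a = 0; heap: [0-4 ALLOC][5-41 FREE]
Op 3: b = malloc(1) -> b = 5; heap: [0-4 ALLOC][5-5 ALLOC][6-41 FREE]
Op 4: b = realloc(b, 10) -> b = 5; heap: [0-4 ALLOC][5-14 ALLOC][15-41 FREE]
Op 5: a = realloc(a, 20) -> a = 15; heap: [0-4 FREE][5-14 ALLOC][15-34 ALLOC][35-41 FREE]
Op 6: b = realloc(b, 12) -> NULL (b unchanged); heap: [0-4 FREE][5-14 ALLOC][15-34 ALLOC][35-41 FREE]
Op 7: free(b) -> (freed b); heap: [0-14 FREE][15-34 ALLOC][35-41 FREE]
Op 8: free(a) -> (freed a); heap: [0-41 FREE]

Answer: [0-41 FREE]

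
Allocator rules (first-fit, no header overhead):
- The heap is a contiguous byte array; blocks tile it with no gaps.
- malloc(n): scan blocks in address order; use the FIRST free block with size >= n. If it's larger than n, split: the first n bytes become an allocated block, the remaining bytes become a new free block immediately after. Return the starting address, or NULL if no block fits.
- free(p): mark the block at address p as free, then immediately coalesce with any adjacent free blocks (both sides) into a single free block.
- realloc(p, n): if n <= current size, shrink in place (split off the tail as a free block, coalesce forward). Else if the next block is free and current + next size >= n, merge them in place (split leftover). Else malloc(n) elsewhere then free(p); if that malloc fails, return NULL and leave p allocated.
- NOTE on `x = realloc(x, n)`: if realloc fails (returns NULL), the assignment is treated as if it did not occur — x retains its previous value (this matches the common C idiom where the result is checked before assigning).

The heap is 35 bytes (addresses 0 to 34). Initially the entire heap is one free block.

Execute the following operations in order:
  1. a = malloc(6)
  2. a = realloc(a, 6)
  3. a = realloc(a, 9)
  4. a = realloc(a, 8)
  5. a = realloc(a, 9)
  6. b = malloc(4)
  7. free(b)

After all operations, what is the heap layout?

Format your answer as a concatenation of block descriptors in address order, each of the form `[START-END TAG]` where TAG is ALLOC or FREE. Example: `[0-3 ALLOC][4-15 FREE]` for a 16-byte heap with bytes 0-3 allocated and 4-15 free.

Answer: [0-8 ALLOC][9-34 FREE]

Derivation:
Op 1: a = malloc(6) -> a = 0; heap: [0-5 ALLOC][6-34 FREE]
Op 2: a = realloc(a, 6) -> a = 0; heap: [0-5 ALLOC][6-34 FREE]
Op 3: a = realloc(a, 9) -> a = 0; heap: [0-8 ALLOC][9-34 FREE]
Op 4: a = realloc(a, 8) -> a = 0; heap: [0-7 ALLOC][8-34 FREE]
Op 5: a = realloc(a, 9) -> a = 0; heap: [0-8 ALLOC][9-34 FREE]
Op 6: b = malloc(4) -> b = 9; heap: [0-8 ALLOC][9-12 ALLOC][13-34 FREE]
Op 7: free(b) -> (freed b); heap: [0-8 ALLOC][9-34 FREE]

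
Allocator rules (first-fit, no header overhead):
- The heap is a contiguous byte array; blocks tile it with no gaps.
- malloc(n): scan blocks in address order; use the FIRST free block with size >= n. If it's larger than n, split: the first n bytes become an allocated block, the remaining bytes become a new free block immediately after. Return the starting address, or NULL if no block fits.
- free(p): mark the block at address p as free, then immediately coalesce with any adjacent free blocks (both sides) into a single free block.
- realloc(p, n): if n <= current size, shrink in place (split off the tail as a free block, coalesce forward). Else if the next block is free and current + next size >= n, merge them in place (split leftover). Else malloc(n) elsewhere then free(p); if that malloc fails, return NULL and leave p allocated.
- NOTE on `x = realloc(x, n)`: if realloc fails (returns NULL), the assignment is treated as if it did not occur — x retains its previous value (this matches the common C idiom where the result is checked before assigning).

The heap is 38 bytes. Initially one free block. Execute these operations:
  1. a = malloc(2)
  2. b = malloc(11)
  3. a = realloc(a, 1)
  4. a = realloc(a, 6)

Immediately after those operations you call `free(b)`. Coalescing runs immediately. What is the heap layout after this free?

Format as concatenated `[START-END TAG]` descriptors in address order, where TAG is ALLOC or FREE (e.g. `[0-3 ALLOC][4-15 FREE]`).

Answer: [0-12 FREE][13-18 ALLOC][19-37 FREE]

Derivation:
Op 1: a = malloc(2) -> a = 0; heap: [0-1 ALLOC][2-37 FREE]
Op 2: b = malloc(11) -> b = 2; heap: [0-1 ALLOC][2-12 ALLOC][13-37 FREE]
Op 3: a = realloc(a, 1) -> a = 0; heap: [0-0 ALLOC][1-1 FREE][2-12 ALLOC][13-37 FREE]
Op 4: a = realloc(a, 6) -> a = 13; heap: [0-1 FREE][2-12 ALLOC][13-18 ALLOC][19-37 FREE]
free(b): b = 2 -> block [2-12 ALLOC]; mark free, coalesce with adjacent free neighbors -> [0-12 FREE][13-18 ALLOC][19-37 FREE]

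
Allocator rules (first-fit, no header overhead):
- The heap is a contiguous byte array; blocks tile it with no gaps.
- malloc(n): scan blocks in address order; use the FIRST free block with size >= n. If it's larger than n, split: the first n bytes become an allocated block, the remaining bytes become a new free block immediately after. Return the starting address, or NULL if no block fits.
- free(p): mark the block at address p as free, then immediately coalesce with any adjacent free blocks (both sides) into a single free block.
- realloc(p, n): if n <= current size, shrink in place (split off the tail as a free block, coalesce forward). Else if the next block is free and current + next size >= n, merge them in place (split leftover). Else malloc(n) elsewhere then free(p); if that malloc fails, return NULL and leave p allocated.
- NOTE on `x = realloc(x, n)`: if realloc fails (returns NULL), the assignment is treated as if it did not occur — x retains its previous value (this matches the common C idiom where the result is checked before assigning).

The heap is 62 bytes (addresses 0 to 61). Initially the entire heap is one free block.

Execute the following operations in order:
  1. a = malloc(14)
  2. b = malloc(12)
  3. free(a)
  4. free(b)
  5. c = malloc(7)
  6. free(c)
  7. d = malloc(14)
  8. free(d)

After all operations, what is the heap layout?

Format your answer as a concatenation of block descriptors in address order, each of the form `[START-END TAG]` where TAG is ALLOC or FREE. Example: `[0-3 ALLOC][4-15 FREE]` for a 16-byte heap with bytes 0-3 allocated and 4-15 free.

Op 1: a = malloc(14) -> a = 0; heap: [0-13 ALLOC][14-61 FREE]
Op 2: b = malloc(12) -> b = 14; heap: [0-13 ALLOC][14-25 ALLOC][26-61 FREE]
Op 3: free(a) -> (freed a); heap: [0-13 FREE][14-25 ALLOC][26-61 FREE]
Op 4: free(b) -> (freed b); heap: [0-61 FREE]
Op 5: c = malloc(7) -> c = 0; heap: [0-6 ALLOC][7-61 FREE]
Op 6: free(c) -> (freed c); heap: [0-61 FREE]
Op 7: d = malloc(14) -> d = 0; heap: [0-13 ALLOC][14-61 FREE]
Op 8: free(d) -> (freed d); heap: [0-61 FREE]

Answer: [0-61 FREE]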